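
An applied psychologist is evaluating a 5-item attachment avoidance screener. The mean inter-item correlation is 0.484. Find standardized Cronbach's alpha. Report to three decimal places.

Standardized α = k·r̄ / (1 + (k−1)·r̄) = 5 × 0.484 / (1 + 4 × 0.484)
  = 2.4200 / 2.9360 = 0.824

standardized Cronbach's alpha = 0.824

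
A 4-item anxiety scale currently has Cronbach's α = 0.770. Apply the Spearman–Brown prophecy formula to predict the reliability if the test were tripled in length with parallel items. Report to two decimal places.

predicted reliability = 0.91

Length factor m = 3
α' = m·α / (1 + (m−1)·α)
   = 3 × 0.770 / (1 + (3 − 1) × 0.770)
   = 2.3100 / 2.5400 = 0.91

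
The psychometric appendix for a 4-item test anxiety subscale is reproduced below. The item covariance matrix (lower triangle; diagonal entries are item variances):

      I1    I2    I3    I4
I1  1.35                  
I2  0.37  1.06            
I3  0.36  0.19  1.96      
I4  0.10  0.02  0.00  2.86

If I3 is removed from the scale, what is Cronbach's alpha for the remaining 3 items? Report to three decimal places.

Remaining items: I1, I2, I4 (k = 3).
Σσᵢ² = 1.35 + 1.06 + 2.86 = 5.27
σ²_T = 5.27 + 2 × 0.49 = 6.25
α (item deleted) = (3/2)·(1 − 5.27/6.25) = 0.235

α = 0.235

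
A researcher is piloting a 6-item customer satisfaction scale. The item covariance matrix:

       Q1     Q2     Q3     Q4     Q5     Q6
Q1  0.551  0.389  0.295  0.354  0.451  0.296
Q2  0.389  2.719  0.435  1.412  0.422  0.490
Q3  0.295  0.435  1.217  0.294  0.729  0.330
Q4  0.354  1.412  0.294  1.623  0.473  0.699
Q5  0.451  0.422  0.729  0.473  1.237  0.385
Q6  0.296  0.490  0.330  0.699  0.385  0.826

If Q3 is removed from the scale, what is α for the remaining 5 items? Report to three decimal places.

Remaining items: Q1, Q2, Q4, Q5, Q6 (k = 5).
Σσᵢ² = 0.551 + 2.719 + 1.623 + 1.237 + 0.826 = 6.956
total variance = 6.956 + 2 × 5.371 = 17.698
α (item deleted) = (5/4)·(1 − 6.956/17.698) = 0.759

α = 0.759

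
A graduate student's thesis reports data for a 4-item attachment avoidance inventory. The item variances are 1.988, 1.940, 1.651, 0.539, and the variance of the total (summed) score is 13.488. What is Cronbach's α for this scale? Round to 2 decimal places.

Σσᵢ² = 1.988 + 1.940 + 1.651 + 0.539 = 6.118
α = (k/(k−1))·(1 − Σσᵢ²/σ²_T) = (4/3)·(1 − 6.118/13.488) = 0.73

Cronbach's α = 0.73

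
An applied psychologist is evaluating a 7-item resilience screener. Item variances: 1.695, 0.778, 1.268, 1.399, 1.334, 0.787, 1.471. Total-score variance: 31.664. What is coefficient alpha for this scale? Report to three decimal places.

α = 0.845

Σσ²ᵢ = 1.695 + 0.778 + 1.268 + 1.399 + 1.334 + 0.787 + 1.471 = 8.732
α = (k/(k−1))·(1 − Σσ²ᵢ/σ²_total) = (7/6)·(1 − 8.732/31.664) = 0.845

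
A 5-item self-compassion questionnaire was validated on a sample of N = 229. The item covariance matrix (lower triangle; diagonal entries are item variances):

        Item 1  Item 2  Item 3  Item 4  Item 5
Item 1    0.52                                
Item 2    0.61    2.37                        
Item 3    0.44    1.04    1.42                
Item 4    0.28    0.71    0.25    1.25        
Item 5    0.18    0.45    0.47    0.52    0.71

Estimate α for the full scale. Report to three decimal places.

ΣVar(i) = 0.52 + 2.37 + 1.42 + 1.25 + 0.71 = 6.27
Σ_{i<j} σ_ij = 4.95
total variance = 6.27 + 2 × 4.95 = 16.17
α = (k/(k−1))·(1 − ΣVar(i)/total variance) = (5/4)·(1 − 6.27/16.17) = 0.765

α = 0.765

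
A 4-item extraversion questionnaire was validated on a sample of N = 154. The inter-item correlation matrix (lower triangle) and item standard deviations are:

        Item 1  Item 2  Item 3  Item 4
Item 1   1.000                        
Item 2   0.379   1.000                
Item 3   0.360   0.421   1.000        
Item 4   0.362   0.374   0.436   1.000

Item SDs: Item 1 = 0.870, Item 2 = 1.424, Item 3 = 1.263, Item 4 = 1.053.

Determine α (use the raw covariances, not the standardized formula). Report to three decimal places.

α = 0.707

Σσ²ᵢ = 0.870² + 1.424² + 1.263² + 1.053² = 5.4887
Covariances σ_ij = r_ij · s_i · s_j:
  σ(Item 1,Item 2) = 0.379 × 0.870 × 1.424 = 0.4695
  σ(Item 1,Item 3) = 0.360 × 0.870 × 1.263 = 0.3956
  σ(Item 1,Item 4) = 0.362 × 0.870 × 1.053 = 0.3316
  σ(Item 2,Item 3) = 0.421 × 1.424 × 1.263 = 0.7572
  σ(Item 2,Item 4) = 0.374 × 1.424 × 1.053 = 0.5608
  σ(Item 3,Item 4) = 0.436 × 1.263 × 1.053 = 0.5799
σ²_T = Σσ²ᵢ + 2·Σσ_ij = 5.4887 + 2 × 3.0946 = 11.6779
α = (4/3)·(1 − 5.4887/11.6779) = 0.707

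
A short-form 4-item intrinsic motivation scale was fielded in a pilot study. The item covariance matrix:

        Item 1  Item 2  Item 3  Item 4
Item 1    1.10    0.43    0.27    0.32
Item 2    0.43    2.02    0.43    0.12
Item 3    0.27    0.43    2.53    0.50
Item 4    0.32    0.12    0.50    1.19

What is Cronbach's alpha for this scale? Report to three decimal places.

ΣVar(i) = 1.10 + 2.02 + 2.53 + 1.19 = 6.84
Sum of off-diagonal covariances = 2.07
Var(T) = 6.84 + 2 × 2.07 = 10.98
α = (k/(k−1))·(1 − ΣVar(i)/Var(T)) = (4/3)·(1 − 6.84/10.98) = 0.503

Cronbach's alpha = 0.503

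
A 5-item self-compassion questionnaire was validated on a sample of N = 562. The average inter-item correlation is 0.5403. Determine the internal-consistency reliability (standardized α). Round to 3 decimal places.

Standardized α = k·r̄ / (1 + (k−1)·r̄) = 5 × 0.5403 / (1 + 4 × 0.5403)
  = 2.7015 / 3.1612 = 0.855

standardized α = 0.855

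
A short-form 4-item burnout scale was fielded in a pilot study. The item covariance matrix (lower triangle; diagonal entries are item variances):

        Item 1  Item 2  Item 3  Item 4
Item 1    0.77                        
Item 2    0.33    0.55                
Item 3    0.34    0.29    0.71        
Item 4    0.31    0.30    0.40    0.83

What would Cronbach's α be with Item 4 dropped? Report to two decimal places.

Remaining items: Item 1, Item 2, Item 3 (k = 3).
Σσᵢ² = 0.77 + 0.55 + 0.71 = 2.03
σ²_total = 2.03 + 2 × 0.96 = 3.95
α (item deleted) = (3/2)·(1 − 2.03/3.95) = 0.73

α = 0.73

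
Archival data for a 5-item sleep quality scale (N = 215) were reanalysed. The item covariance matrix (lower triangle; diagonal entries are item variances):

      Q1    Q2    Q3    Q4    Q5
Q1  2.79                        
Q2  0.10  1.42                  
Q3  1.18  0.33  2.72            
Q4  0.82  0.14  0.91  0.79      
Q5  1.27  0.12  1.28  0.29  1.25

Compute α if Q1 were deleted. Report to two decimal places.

Remaining items: Q2, Q3, Q4, Q5 (k = 4).
ΣVar(i) = 1.42 + 2.72 + 0.79 + 1.25 = 6.18
σ²_total = 6.18 + 2 × 3.07 = 12.32
α (item deleted) = (4/3)·(1 − 6.18/12.32) = 0.66

α = 0.66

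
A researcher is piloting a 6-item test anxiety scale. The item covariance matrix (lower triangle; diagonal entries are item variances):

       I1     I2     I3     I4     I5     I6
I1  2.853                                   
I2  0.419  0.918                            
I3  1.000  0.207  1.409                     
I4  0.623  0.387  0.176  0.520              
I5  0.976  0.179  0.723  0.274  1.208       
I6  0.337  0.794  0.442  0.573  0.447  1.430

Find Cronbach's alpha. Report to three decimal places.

sum of item variances = 2.853 + 0.918 + 1.409 + 0.520 + 1.208 + 1.430 = 8.338
Σ_{i<j} σ_ij = 7.557
Var(T) = 8.338 + 2 × 7.557 = 23.452
α = (k/(k−1))·(1 − sum of item variances/Var(T)) = (6/5)·(1 − 8.338/23.452) = 0.773

α = 0.773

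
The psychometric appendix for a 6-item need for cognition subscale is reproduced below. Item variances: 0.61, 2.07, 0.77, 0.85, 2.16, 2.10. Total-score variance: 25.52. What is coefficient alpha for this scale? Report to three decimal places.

α = 0.797

Σσ²ᵢ = 0.61 + 2.07 + 0.77 + 0.85 + 2.16 + 2.10 = 8.56
α = (k/(k−1))·(1 − Σσ²ᵢ/total variance) = (6/5)·(1 − 8.56/25.52) = 0.797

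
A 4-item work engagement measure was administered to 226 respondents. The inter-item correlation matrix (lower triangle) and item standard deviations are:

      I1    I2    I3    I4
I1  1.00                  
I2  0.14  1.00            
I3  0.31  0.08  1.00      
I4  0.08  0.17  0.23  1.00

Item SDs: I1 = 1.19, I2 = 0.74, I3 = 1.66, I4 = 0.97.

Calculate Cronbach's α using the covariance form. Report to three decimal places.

Σσ²ᵢ = 1.19² + 0.74² + 1.66² + 0.97² = 5.6602
Covariances σ_ij = r_ij · s_i · s_j:
  σ(I1,I2) = 0.14 × 1.19 × 0.74 = 0.1233
  σ(I1,I3) = 0.31 × 1.19 × 1.66 = 0.6124
  σ(I1,I4) = 0.08 × 1.19 × 0.97 = 0.0923
  σ(I2,I3) = 0.08 × 0.74 × 1.66 = 0.0983
  σ(I2,I4) = 0.17 × 0.74 × 0.97 = 0.1220
  σ(I3,I4) = 0.23 × 1.66 × 0.97 = 0.3703
σ²_T = Σσ²ᵢ + 2·Σσ_ij = 5.6602 + 2 × 1.4186 = 8.4974
α = (4/3)·(1 − 5.6602/8.4974) = 0.445

α = 0.445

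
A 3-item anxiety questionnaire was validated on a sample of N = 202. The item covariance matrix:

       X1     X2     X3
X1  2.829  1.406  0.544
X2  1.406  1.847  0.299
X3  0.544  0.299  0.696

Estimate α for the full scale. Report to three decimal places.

ΣVar(i) = 2.829 + 1.847 + 0.696 = 5.372
Sum of the distinct covariances = 2.249
σ²_T = 5.372 + 2 × 2.249 = 9.870
α = (k/(k−1))·(1 − ΣVar(i)/σ²_T) = (3/2)·(1 − 5.372/9.870) = 0.684

α = 0.684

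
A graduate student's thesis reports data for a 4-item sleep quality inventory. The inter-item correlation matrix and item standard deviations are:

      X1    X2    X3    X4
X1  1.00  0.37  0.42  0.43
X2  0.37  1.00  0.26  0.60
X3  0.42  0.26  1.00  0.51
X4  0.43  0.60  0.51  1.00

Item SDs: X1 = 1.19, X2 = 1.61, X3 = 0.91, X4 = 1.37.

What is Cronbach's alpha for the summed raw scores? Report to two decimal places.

Σσ²ᵢ = 1.19² + 1.61² + 0.91² + 1.37² = 6.7132
Covariances σ_ij = r_ij · s_i · s_j:
  σ(X1,X2) = 0.37 × 1.19 × 1.61 = 0.7089
  σ(X1,X3) = 0.42 × 1.19 × 0.91 = 0.4548
  σ(X1,X4) = 0.43 × 1.19 × 1.37 = 0.7010
  σ(X2,X3) = 0.26 × 1.61 × 0.91 = 0.3809
  σ(X2,X4) = 0.60 × 1.61 × 1.37 = 1.3234
  σ(X3,X4) = 0.51 × 0.91 × 1.37 = 0.6358
σ²_T = Σσ²ᵢ + 2·Σσ_ij = 6.7132 + 2 × 4.2048 = 15.1228
α = (4/3)·(1 − 6.7132/15.1228) = 0.74

α = 0.74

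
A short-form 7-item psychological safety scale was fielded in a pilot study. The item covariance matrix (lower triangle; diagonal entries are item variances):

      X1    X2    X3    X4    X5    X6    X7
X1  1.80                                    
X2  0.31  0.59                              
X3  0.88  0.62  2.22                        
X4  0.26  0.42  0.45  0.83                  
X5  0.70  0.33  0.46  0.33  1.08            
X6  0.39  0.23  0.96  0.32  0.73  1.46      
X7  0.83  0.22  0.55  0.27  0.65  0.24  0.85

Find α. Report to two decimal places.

α = 0.81

Σσ²ᵢ = 1.80 + 0.59 + 2.22 + 0.83 + 1.08 + 1.46 + 0.85 = 8.83
Σ_{i<j} σ_ij = 10.15
Var(T) = 8.83 + 2 × 10.15 = 29.13
α = (k/(k−1))·(1 − Σσ²ᵢ/Var(T)) = (7/6)·(1 − 8.83/29.13) = 0.81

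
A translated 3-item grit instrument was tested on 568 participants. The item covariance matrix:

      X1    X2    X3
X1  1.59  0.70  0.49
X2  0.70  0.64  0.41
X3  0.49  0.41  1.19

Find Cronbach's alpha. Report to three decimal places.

sum of item variances = 1.59 + 0.64 + 1.19 = 3.42
Σ_{i<j} σ_ij = 1.60
σ²_total = 3.42 + 2 × 1.60 = 6.62
α = (k/(k−1))·(1 − sum of item variances/σ²_total) = (3/2)·(1 − 3.42/6.62) = 0.725

Cronbach's alpha = 0.725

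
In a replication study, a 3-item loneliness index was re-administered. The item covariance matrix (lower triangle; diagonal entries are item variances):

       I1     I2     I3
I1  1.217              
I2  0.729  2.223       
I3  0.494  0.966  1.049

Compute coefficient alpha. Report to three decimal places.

α = 0.741

ΣVar(i) = 1.217 + 2.223 + 1.049 = 4.489
Σ_{i<j} σ_ij = 2.189
total variance = 4.489 + 2 × 2.189 = 8.867
α = (k/(k−1))·(1 − ΣVar(i)/total variance) = (3/2)·(1 − 4.489/8.867) = 0.741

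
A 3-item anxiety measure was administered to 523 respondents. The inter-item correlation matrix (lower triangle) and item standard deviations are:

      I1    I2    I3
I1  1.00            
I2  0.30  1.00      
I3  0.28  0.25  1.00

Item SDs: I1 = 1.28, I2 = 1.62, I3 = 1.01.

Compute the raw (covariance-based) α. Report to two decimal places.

α = 0.52

Σσ²ᵢ = 1.28² + 1.62² + 1.01² = 5.2829
Covariances σ_ij = r_ij · s_i · s_j:
  σ(I1,I2) = 0.30 × 1.28 × 1.62 = 0.6221
  σ(I1,I3) = 0.28 × 1.28 × 1.01 = 0.3620
  σ(I2,I3) = 0.25 × 1.62 × 1.01 = 0.4091
σ²_T = Σσ²ᵢ + 2·Σσ_ij = 5.2829 + 2 × 1.3932 = 8.0693
α = (3/2)·(1 − 5.2829/8.0693) = 0.52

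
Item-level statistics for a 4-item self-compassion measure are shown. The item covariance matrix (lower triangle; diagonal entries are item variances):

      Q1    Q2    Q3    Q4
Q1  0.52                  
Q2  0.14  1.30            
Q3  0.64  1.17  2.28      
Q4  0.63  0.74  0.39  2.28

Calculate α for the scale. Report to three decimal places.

ΣVar(i) = 0.52 + 1.30 + 2.28 + 2.28 = 6.38
Σ_{i<j} σ_ij = 3.71
σ²_T = 6.38 + 2 × 3.71 = 13.80
α = (k/(k−1))·(1 − ΣVar(i)/σ²_T) = (4/3)·(1 − 6.38/13.80) = 0.717

α = 0.717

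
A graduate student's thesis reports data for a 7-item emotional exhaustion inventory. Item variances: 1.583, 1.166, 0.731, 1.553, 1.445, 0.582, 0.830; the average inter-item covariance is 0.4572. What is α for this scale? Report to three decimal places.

Σσ²ᵢ = 1.583 + 1.166 + 0.731 + 1.553 + 1.445 + 0.582 + 0.830 = 7.890
Sum of the 21 distinct covariances = 21 × 0.4572 = 9.6012
σ²_total = Σσ²ᵢ + 2·Σcov = 7.890 + 2 × 9.6012 = 27.0924
α = (7/6)·(1 − 7.890/27.0924) = 0.827

α = 0.827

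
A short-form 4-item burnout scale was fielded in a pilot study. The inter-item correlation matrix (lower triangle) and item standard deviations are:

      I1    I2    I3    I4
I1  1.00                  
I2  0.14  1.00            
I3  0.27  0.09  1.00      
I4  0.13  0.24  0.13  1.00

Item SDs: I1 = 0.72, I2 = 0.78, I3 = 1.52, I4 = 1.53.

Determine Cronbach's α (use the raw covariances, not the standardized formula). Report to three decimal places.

Cronbach's α = 0.394

Σσ²ᵢ = 0.72² + 0.78² + 1.52² + 1.53² = 5.7781
Covariances σ_ij = r_ij · s_i · s_j:
  σ(I1,I2) = 0.14 × 0.72 × 0.78 = 0.0786
  σ(I1,I3) = 0.27 × 0.72 × 1.52 = 0.2955
  σ(I1,I4) = 0.13 × 0.72 × 1.53 = 0.1432
  σ(I2,I3) = 0.09 × 0.78 × 1.52 = 0.1067
  σ(I2,I4) = 0.24 × 0.78 × 1.53 = 0.2864
  σ(I3,I4) = 0.13 × 1.52 × 1.53 = 0.3023
σ²_T = Σσ²ᵢ + 2·Σσ_ij = 5.7781 + 2 × 1.2127 = 8.2035
α = (4/3)·(1 − 5.7781/8.2035) = 0.394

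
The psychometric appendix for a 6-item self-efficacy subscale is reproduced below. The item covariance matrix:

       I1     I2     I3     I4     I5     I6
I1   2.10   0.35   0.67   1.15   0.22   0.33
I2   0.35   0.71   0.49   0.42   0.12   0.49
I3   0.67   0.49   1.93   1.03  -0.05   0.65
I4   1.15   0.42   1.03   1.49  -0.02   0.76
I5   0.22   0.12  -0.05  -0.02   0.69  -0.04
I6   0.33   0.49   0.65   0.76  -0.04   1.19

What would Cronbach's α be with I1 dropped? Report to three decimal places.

Cronbach's α = 0.702

Remaining items: I2, I3, I4, I5, I6 (k = 5).
ΣVar(i) = 0.71 + 1.93 + 1.49 + 0.69 + 1.19 = 6.01
total variance = 6.01 + 2 × 3.85 = 13.71
α (item deleted) = (5/4)·(1 − 6.01/13.71) = 0.702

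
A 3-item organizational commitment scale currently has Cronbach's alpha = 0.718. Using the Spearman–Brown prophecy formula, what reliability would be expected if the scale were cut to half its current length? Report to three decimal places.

predicted reliability = 0.560

Length factor m = 1/2
α' = m·α / (1 − (1−m)·α)
   = 1/2 × 0.718 / (1 − (1 − 1/2) × 0.718)
   = 0.3590 / 0.6410 = 0.560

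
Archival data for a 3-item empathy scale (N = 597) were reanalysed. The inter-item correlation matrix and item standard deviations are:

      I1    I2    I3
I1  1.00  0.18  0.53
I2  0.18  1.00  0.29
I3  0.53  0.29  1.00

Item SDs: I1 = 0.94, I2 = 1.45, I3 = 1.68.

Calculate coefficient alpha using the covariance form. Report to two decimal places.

Σσ²ᵢ = 0.94² + 1.45² + 1.68² = 5.8085
Covariances σ_ij = r_ij · s_i · s_j:
  σ(I1,I2) = 0.18 × 0.94 × 1.45 = 0.2453
  σ(I1,I3) = 0.53 × 0.94 × 1.68 = 0.8370
  σ(I2,I3) = 0.29 × 1.45 × 1.68 = 0.7064
σ²_T = Σσ²ᵢ + 2·Σσ_ij = 5.8085 + 2 × 1.7887 = 9.3859
α = (3/2)·(1 − 5.8085/9.3859) = 0.57

coefficient alpha = 0.57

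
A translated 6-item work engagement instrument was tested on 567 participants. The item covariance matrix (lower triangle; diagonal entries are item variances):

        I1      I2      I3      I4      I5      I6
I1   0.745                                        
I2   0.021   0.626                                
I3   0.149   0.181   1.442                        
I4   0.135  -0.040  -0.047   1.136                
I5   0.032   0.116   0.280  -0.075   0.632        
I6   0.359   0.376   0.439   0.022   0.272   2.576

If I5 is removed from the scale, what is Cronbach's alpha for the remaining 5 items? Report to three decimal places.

Remaining items: I1, I2, I3, I4, I6 (k = 5).
Σσ²ᵢ = 0.745 + 0.626 + 1.442 + 1.136 + 2.576 = 6.525
total variance = 6.525 + 2 × 1.595 = 9.715
α (item deleted) = (5/4)·(1 − 6.525/9.715) = 0.410

Cronbach's alpha = 0.410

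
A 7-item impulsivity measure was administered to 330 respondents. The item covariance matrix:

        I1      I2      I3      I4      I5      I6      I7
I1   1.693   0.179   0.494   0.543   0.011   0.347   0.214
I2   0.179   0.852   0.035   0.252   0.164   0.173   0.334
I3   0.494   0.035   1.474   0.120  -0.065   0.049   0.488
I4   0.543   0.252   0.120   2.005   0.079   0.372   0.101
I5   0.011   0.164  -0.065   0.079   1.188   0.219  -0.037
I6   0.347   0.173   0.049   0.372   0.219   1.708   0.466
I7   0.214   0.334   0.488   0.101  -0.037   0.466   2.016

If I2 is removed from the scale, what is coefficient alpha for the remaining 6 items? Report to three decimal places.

Remaining items: I1, I3, I4, I5, I6, I7 (k = 6).
sum of item variances = 1.693 + 1.474 + 2.005 + 1.188 + 1.708 + 2.016 = 10.084
σ²_total = 10.084 + 2 × 3.401 = 16.886
α (item deleted) = (6/5)·(1 − 10.084/16.886) = 0.483

α = 0.483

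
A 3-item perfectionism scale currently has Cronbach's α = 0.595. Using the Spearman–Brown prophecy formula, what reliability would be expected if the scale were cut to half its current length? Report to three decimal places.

Length factor m = 1/2
α' = m·α / (1 − (1−m)·α)
   = 1/2 × 0.595 / (1 − (1 − 1/2) × 0.595)
   = 0.2975 / 0.7025 = 0.423

predicted reliability = 0.423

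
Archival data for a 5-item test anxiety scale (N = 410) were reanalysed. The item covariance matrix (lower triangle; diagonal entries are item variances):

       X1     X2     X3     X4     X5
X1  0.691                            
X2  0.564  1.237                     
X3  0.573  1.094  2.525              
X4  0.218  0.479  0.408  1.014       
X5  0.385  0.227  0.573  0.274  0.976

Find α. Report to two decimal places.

ΣVar(i) = 0.691 + 1.237 + 2.525 + 1.014 + 0.976 = 6.443
Σ_{i<j} σ_ij = 4.795
Var(T) = 6.443 + 2 × 4.795 = 16.033
α = (k/(k−1))·(1 − ΣVar(i)/Var(T)) = (5/4)·(1 − 6.443/16.033) = 0.75

α = 0.75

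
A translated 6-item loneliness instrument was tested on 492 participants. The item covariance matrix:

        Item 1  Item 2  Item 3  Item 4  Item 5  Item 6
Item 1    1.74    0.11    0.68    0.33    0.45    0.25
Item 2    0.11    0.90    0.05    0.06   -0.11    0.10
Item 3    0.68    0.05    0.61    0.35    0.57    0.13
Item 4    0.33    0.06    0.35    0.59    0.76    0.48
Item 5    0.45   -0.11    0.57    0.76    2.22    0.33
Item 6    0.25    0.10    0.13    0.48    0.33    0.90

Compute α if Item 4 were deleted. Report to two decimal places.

α = 0.56

Remaining items: Item 1, Item 2, Item 3, Item 5, Item 6 (k = 5).
ΣVar(i) = 1.74 + 0.90 + 0.61 + 2.22 + 0.90 = 6.37
total variance = 6.37 + 2 × 2.56 = 11.49
α (item deleted) = (5/4)·(1 − 6.37/11.49) = 0.56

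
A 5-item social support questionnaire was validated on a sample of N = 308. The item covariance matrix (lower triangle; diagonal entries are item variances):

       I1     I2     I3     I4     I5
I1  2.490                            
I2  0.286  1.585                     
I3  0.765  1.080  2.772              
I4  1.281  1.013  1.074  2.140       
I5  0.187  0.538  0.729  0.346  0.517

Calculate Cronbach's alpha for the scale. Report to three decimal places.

Σσ²ᵢ = 2.490 + 1.585 + 2.772 + 2.140 + 0.517 = 9.504
Sum of the distinct covariances = 7.299
Var(T) = 9.504 + 2 × 7.299 = 24.102
α = (k/(k−1))·(1 − Σσ²ᵢ/Var(T)) = (5/4)·(1 − 9.504/24.102) = 0.757

Cronbach's alpha = 0.757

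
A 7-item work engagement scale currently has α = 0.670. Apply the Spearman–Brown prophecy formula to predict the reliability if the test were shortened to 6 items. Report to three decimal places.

Length factor m = 6/7 = 0.8571
α' = m·α / (1 − (1−m)·α)
   = 6/7 × 0.670 / (1 − (1 − 6/7) × 0.670)
   = 0.5743 / 0.9043 = 0.635

predicted reliability = 0.635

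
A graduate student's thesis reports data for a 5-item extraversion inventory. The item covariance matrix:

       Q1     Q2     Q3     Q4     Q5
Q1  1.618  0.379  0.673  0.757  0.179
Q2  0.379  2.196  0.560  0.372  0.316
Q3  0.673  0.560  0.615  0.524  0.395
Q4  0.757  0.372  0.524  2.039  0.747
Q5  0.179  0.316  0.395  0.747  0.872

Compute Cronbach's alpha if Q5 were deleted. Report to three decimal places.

Cronbach's alpha = 0.670

Remaining items: Q1, Q2, Q3, Q4 (k = 4).
ΣVar(i) = 1.618 + 2.196 + 0.615 + 2.039 = 6.468
σ²_total = 6.468 + 2 × 3.265 = 12.998
α (item deleted) = (4/3)·(1 − 6.468/12.998) = 0.670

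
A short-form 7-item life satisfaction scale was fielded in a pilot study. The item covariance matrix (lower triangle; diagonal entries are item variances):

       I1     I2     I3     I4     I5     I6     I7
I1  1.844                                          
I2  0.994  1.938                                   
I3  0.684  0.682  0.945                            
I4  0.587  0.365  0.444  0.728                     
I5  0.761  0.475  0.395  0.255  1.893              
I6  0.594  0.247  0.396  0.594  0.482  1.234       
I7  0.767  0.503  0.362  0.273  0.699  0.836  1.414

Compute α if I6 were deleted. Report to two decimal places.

Remaining items: I1, I2, I3, I4, I5, I7 (k = 6).
Σσ²ᵢ = 1.844 + 1.938 + 0.945 + 0.728 + 1.893 + 1.414 = 8.762
Var(T) = 8.762 + 2 × 8.246 = 25.254
α (item deleted) = (6/5)·(1 − 8.762/25.254) = 0.78

α = 0.78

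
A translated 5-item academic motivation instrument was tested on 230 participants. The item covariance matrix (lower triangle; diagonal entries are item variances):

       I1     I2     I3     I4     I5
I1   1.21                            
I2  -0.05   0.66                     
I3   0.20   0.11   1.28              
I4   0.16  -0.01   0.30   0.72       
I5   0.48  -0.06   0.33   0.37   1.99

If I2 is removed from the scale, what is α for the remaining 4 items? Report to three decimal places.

Remaining items: I1, I3, I4, I5 (k = 4).
ΣVar(i) = 1.21 + 1.28 + 0.72 + 1.99 = 5.20
total variance = 5.20 + 2 × 1.84 = 8.88
α (item deleted) = (4/3)·(1 − 5.20/8.88) = 0.553

α = 0.553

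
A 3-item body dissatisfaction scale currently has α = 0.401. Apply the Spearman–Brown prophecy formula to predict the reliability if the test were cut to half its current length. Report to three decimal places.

Length factor m = 1/2
α' = m·α / (1 − (1−m)·α)
   = 1/2 × 0.401 / (1 − (1 − 1/2) × 0.401)
   = 0.2005 / 0.7995 = 0.251

predicted reliability = 0.251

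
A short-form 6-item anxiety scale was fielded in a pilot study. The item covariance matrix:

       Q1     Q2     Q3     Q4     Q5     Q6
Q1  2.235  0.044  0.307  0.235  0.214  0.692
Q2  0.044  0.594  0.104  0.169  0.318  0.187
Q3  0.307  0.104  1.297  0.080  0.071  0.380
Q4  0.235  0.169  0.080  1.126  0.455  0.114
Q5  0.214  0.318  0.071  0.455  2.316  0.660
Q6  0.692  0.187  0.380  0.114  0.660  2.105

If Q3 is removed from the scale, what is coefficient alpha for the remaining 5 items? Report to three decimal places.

Remaining items: Q1, Q2, Q4, Q5, Q6 (k = 5).
Σσ²ᵢ = 2.235 + 0.594 + 1.126 + 2.316 + 2.105 = 8.376
Var(T) = 8.376 + 2 × 3.088 = 14.552
α (item deleted) = (5/4)·(1 − 8.376/14.552) = 0.531

α = 0.531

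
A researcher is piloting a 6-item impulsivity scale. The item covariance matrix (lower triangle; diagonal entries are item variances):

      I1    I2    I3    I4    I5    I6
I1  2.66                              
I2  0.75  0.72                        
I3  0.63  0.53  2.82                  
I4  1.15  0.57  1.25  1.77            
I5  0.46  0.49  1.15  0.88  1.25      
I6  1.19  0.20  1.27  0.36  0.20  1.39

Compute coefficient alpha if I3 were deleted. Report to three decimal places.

coefficient alpha = 0.770

Remaining items: I1, I2, I4, I5, I6 (k = 5).
Σσᵢ² = 2.66 + 0.72 + 1.77 + 1.25 + 1.39 = 7.79
Var(T) = 7.79 + 2 × 6.25 = 20.29
α (item deleted) = (5/4)·(1 − 7.79/20.29) = 0.770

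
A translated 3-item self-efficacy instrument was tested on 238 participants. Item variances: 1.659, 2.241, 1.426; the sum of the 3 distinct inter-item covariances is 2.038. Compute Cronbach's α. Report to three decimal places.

sum of item variances = 1.659 + 2.241 + 1.426 = 5.326
Sum of distinct covariances = 2.038
σ²_total = sum of item variances + 2·Σcov = 5.326 + 2 × 2.038 = 9.402
α = (3/2)·(1 − 5.326/9.402) = 0.650

Cronbach's α = 0.650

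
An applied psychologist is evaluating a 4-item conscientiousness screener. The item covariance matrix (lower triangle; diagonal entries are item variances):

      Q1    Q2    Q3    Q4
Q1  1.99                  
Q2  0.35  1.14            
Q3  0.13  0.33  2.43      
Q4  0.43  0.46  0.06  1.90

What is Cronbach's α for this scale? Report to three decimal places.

ΣVar(i) = 1.99 + 1.14 + 2.43 + 1.90 = 7.46
Sum of the distinct covariances = 1.76
σ²_T = 7.46 + 2 × 1.76 = 10.98
α = (k/(k−1))·(1 − ΣVar(i)/σ²_T) = (4/3)·(1 − 7.46/10.98) = 0.427

α = 0.427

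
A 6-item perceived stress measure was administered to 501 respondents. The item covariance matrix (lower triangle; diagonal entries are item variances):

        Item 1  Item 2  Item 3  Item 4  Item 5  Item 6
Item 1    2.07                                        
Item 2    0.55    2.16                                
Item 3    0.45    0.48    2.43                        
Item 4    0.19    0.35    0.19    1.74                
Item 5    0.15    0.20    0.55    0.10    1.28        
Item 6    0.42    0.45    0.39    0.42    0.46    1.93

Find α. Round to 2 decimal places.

Σσ²ᵢ = 2.07 + 2.16 + 2.43 + 1.74 + 1.28 + 1.93 = 11.61
Sum of the distinct covariances = 5.35
σ²_total = 11.61 + 2 × 5.35 = 22.31
α = (k/(k−1))·(1 − Σσ²ᵢ/σ²_total) = (6/5)·(1 − 11.61/22.31) = 0.58

α = 0.58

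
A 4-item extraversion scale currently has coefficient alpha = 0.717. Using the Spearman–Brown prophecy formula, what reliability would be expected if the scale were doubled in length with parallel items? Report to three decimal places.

predicted reliability = 0.835

Length factor m = 2
α' = m·α / (1 + (m−1)·α)
   = 2 × 0.717 / (1 + (2 − 1) × 0.717)
   = 1.4340 / 1.7170 = 0.835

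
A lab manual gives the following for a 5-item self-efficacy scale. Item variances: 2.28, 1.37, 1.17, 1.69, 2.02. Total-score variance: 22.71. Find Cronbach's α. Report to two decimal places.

Cronbach's α = 0.78

sum of item variances = 2.28 + 1.37 + 1.17 + 1.69 + 2.02 = 8.53
α = (k/(k−1))·(1 − sum of item variances/Var(T)) = (5/4)·(1 − 8.53/22.71) = 0.78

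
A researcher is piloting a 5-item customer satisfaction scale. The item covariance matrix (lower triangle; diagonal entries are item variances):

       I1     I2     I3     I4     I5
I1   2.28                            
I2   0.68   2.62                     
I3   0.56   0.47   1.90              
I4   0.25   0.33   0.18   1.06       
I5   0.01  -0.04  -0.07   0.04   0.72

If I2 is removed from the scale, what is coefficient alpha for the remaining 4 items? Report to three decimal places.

Remaining items: I1, I3, I4, I5 (k = 4).
Σσᵢ² = 2.28 + 1.90 + 1.06 + 0.72 = 5.96
Var(T) = 5.96 + 2 × 0.97 = 7.90
α (item deleted) = (4/3)·(1 − 5.96/7.90) = 0.327

coefficient alpha = 0.327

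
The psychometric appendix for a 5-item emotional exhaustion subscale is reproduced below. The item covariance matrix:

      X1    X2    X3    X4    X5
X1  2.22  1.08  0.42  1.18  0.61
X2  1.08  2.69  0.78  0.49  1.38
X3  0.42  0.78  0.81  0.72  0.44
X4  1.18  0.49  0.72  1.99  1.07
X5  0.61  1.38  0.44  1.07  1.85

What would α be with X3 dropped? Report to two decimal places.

α = 0.76

Remaining items: X1, X2, X4, X5 (k = 4).
ΣVar(i) = 2.22 + 2.69 + 1.99 + 1.85 = 8.75
Var(T) = 8.75 + 2 × 5.81 = 20.37
α (item deleted) = (4/3)·(1 − 8.75/20.37) = 0.76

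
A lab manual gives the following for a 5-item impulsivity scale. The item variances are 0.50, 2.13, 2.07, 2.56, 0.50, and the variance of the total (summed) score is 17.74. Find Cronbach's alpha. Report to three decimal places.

ΣVar(i) = 0.50 + 2.13 + 2.07 + 2.56 + 0.50 = 7.76
α = (k/(k−1))·(1 − ΣVar(i)/total variance) = (5/4)·(1 − 7.76/17.74) = 0.703

Cronbach's alpha = 0.703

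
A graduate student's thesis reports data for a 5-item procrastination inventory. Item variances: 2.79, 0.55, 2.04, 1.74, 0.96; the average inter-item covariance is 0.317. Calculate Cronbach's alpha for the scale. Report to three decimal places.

Cronbach's alpha = 0.550

Σσ²ᵢ = 2.79 + 0.55 + 2.04 + 1.74 + 0.96 = 8.08
Sum of the 10 distinct covariances = 10 × 0.317 = 3.170
Var(T) = Σσ²ᵢ + 2·Σcov = 8.08 + 2 × 3.170 = 14.420
α = (5/4)·(1 − 8.08/14.420) = 0.550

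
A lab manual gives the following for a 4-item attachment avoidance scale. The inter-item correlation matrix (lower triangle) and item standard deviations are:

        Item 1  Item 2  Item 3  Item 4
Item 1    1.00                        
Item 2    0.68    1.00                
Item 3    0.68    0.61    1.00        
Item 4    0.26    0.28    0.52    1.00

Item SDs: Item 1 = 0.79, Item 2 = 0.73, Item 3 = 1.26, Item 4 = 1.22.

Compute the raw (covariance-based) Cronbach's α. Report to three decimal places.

Σσ²ᵢ = 0.79² + 0.73² + 1.26² + 1.22² = 4.2330
Covariances σ_ij = r_ij · s_i · s_j:
  σ(Item 1,Item 2) = 0.68 × 0.79 × 0.73 = 0.3922
  σ(Item 1,Item 3) = 0.68 × 0.79 × 1.26 = 0.6769
  σ(Item 1,Item 4) = 0.26 × 0.79 × 1.22 = 0.2506
  σ(Item 2,Item 3) = 0.61 × 0.73 × 1.26 = 0.5611
  σ(Item 2,Item 4) = 0.28 × 0.73 × 1.22 = 0.2494
  σ(Item 3,Item 4) = 0.52 × 1.26 × 1.22 = 0.7993
σ²_T = Σσ²ᵢ + 2·Σσ_ij = 4.2330 + 2 × 2.9295 = 10.0920
α = (4/3)·(1 − 4.2330/10.0920) = 0.774

Cronbach's α = 0.774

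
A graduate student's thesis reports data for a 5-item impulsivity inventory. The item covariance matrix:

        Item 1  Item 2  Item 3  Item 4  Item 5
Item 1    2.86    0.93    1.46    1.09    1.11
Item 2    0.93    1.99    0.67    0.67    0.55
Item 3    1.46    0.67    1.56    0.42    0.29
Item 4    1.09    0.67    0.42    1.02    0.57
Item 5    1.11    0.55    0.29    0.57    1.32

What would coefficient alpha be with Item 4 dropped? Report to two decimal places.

Remaining items: Item 1, Item 2, Item 3, Item 5 (k = 4).
ΣVar(i) = 2.86 + 1.99 + 1.56 + 1.32 = 7.73
σ²_total = 7.73 + 2 × 5.01 = 17.75
α (item deleted) = (4/3)·(1 − 7.73/17.75) = 0.75

α = 0.75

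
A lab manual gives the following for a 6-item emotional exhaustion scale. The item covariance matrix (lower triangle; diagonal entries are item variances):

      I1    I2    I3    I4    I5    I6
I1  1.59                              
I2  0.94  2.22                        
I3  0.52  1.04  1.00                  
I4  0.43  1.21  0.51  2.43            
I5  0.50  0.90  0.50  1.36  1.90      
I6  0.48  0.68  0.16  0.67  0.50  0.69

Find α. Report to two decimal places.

sum of item variances = 1.59 + 2.22 + 1.00 + 2.43 + 1.90 + 0.69 = 9.83
Sum of off-diagonal covariances = 10.40
σ²_T = 9.83 + 2 × 10.40 = 30.63
α = (k/(k−1))·(1 − sum of item variances/σ²_T) = (6/5)·(1 − 9.83/30.63) = 0.81

α = 0.81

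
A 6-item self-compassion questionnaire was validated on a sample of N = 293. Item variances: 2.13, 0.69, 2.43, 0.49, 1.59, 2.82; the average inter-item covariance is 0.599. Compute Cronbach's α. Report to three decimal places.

α = 0.767

sum of item variances = 2.13 + 0.69 + 2.43 + 0.49 + 1.59 + 2.82 = 10.15
Sum of the 15 distinct covariances = 15 × 0.599 = 8.985
σ²_T = sum of item variances + 2·Σcov = 10.15 + 2 × 8.985 = 28.120
α = (6/5)·(1 − 10.15/28.120) = 0.767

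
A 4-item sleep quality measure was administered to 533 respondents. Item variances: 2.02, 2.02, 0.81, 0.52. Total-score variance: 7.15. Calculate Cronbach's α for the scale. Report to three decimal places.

ΣVar(i) = 2.02 + 2.02 + 0.81 + 0.52 = 5.37
α = (k/(k−1))·(1 − ΣVar(i)/σ²_T) = (4/3)·(1 − 5.37/7.15) = 0.332

α = 0.332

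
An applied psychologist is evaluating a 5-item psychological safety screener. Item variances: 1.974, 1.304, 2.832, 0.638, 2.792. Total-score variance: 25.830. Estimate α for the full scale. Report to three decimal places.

sum of item variances = 1.974 + 1.304 + 2.832 + 0.638 + 2.792 = 9.540
α = (k/(k−1))·(1 − sum of item variances/σ²_T) = (5/4)·(1 − 9.540/25.830) = 0.788

α = 0.788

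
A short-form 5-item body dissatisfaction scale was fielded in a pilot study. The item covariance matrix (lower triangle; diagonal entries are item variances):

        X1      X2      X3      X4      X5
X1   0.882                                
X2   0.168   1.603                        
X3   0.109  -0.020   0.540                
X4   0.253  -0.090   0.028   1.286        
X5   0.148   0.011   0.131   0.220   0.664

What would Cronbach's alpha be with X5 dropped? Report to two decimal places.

Cronbach's alpha = 0.23

Remaining items: X1, X2, X3, X4 (k = 4).
Σσᵢ² = 0.882 + 1.603 + 0.540 + 1.286 = 4.311
σ²_total = 4.311 + 2 × 0.448 = 5.207
α (item deleted) = (4/3)·(1 − 4.311/5.207) = 0.23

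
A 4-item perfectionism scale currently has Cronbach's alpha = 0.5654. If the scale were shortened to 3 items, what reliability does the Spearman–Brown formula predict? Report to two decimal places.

predicted reliability = 0.49

Length factor m = 3/4 = 0.7500
α' = m·α / (1 − (1−m)·α)
   = 3/4 × 0.5654 / (1 − (1 − 3/4) × 0.5654)
   = 0.4241 / 0.8587 = 0.49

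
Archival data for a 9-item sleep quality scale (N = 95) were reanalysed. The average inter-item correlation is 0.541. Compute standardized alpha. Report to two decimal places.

Standardized α = k·r̄ / (1 + (k−1)·r̄) = 9 × 0.541 / (1 + 8 × 0.541)
  = 4.8690 / 5.3280 = 0.91

standardized alpha = 0.91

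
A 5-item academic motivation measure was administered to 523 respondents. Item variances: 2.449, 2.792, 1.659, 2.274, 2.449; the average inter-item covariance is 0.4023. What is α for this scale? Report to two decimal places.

α = 0.51

Σσᵢ² = 2.449 + 2.792 + 1.659 + 2.274 + 2.449 = 11.623
Sum of the 10 distinct covariances = 10 × 0.4023 = 4.0230
σ²_total = Σσᵢ² + 2·Σcov = 11.623 + 2 × 4.0230 = 19.6690
α = (5/4)·(1 − 11.623/19.6690) = 0.51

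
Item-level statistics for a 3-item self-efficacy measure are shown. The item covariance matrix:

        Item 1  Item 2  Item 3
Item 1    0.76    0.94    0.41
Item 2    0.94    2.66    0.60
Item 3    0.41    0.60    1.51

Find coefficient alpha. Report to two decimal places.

coefficient alpha = 0.66

Σσᵢ² = 0.76 + 2.66 + 1.51 = 4.93
Sum of the distinct covariances = 1.95
Var(T) = 4.93 + 2 × 1.95 = 8.83
α = (k/(k−1))·(1 − Σσᵢ²/Var(T)) = (3/2)·(1 − 4.93/8.83) = 0.66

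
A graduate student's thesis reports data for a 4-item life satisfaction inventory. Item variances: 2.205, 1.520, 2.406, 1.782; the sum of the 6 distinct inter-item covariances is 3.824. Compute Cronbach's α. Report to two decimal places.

Cronbach's α = 0.66

ΣVar(i) = 2.205 + 1.520 + 2.406 + 1.782 = 7.913
Sum of distinct covariances = 3.824
σ²_total = ΣVar(i) + 2·Σcov = 7.913 + 2 × 3.824 = 15.561
α = (4/3)·(1 − 7.913/15.561) = 0.66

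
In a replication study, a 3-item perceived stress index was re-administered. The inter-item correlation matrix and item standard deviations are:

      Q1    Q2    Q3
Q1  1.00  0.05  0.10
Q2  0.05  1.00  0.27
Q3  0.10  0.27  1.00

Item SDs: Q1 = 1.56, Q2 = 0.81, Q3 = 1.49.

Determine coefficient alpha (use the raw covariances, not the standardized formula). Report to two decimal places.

Σσ²ᵢ = 1.56² + 0.81² + 1.49² = 5.3098
Covariances σ_ij = r_ij · s_i · s_j:
  σ(Q1,Q2) = 0.05 × 1.56 × 0.81 = 0.0632
  σ(Q1,Q3) = 0.10 × 1.56 × 1.49 = 0.2324
  σ(Q2,Q3) = 0.27 × 0.81 × 1.49 = 0.3259
σ²_T = Σσ²ᵢ + 2·Σσ_ij = 5.3098 + 2 × 0.6215 = 6.5528
α = (3/2)·(1 − 5.3098/6.5528) = 0.28

α = 0.28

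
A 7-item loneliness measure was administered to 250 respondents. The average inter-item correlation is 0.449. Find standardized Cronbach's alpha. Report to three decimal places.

Standardized α = k·r̄ / (1 + (k−1)·r̄) = 7 × 0.449 / (1 + 6 × 0.449)
  = 3.1430 / 3.6940 = 0.851

standardized Cronbach's alpha = 0.851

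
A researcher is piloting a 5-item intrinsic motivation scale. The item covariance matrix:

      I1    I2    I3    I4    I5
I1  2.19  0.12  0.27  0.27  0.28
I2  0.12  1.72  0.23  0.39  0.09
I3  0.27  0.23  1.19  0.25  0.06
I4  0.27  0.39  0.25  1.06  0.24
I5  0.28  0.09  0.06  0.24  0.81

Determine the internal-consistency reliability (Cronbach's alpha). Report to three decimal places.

α = 0.484

Σσ²ᵢ = 2.19 + 1.72 + 1.19 + 1.06 + 0.81 = 6.97
Sum of the distinct covariances = 2.20
σ²_T = 6.97 + 2 × 2.20 = 11.37
α = (k/(k−1))·(1 − Σσ²ᵢ/σ²_T) = (5/4)·(1 − 6.97/11.37) = 0.484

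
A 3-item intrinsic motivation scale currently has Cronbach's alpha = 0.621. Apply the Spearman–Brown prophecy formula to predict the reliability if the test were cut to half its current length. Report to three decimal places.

Length factor m = 1/2
α' = m·α / (1 − (1−m)·α)
   = 1/2 × 0.621 / (1 − (1 − 1/2) × 0.621)
   = 0.3105 / 0.6895 = 0.450

predicted reliability = 0.450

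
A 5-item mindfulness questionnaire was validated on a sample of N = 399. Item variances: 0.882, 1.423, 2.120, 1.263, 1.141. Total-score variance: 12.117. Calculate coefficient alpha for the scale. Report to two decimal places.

coefficient alpha = 0.55

ΣVar(i) = 0.882 + 1.423 + 2.120 + 1.263 + 1.141 = 6.829
α = (k/(k−1))·(1 − ΣVar(i)/Var(T)) = (5/4)·(1 − 6.829/12.117) = 0.55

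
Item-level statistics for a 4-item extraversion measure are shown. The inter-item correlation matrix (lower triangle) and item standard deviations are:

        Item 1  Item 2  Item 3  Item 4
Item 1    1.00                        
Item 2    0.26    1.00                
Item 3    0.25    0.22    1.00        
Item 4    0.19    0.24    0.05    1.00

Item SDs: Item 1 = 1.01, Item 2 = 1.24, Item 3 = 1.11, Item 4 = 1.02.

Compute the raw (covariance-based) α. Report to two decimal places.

Σσ²ᵢ = 1.01² + 1.24² + 1.11² + 1.02² = 4.8302
Covariances σ_ij = r_ij · s_i · s_j:
  σ(Item 1,Item 2) = 0.26 × 1.01 × 1.24 = 0.3256
  σ(Item 1,Item 3) = 0.25 × 1.01 × 1.11 = 0.2803
  σ(Item 1,Item 4) = 0.19 × 1.01 × 1.02 = 0.1957
  σ(Item 2,Item 3) = 0.22 × 1.24 × 1.11 = 0.3028
  σ(Item 2,Item 4) = 0.24 × 1.24 × 1.02 = 0.3036
  σ(Item 3,Item 4) = 0.05 × 1.11 × 1.02 = 0.0566
σ²_T = Σσ²ᵢ + 2·Σσ_ij = 4.8302 + 2 × 1.4646 = 7.7594
α = (4/3)·(1 − 4.8302/7.7594) = 0.50

α = 0.50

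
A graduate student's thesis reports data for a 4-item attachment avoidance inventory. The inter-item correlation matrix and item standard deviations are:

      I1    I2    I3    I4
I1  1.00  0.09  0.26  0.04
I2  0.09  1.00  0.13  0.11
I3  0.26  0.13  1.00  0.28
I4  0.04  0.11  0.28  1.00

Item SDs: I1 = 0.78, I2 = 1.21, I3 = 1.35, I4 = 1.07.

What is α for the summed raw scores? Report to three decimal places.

Σσ²ᵢ = 0.78² + 1.21² + 1.35² + 1.07² = 5.0399
Covariances σ_ij = r_ij · s_i · s_j:
  σ(I1,I2) = 0.09 × 0.78 × 1.21 = 0.0849
  σ(I1,I3) = 0.26 × 0.78 × 1.35 = 0.2738
  σ(I1,I4) = 0.04 × 0.78 × 1.07 = 0.0334
  σ(I2,I3) = 0.13 × 1.21 × 1.35 = 0.2124
  σ(I2,I4) = 0.11 × 1.21 × 1.07 = 0.1424
  σ(I3,I4) = 0.28 × 1.35 × 1.07 = 0.4045
σ²_T = Σσ²ᵢ + 2·Σσ_ij = 5.0399 + 2 × 1.1514 = 7.3427
α = (4/3)·(1 − 5.0399/7.3427) = 0.418

α = 0.418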